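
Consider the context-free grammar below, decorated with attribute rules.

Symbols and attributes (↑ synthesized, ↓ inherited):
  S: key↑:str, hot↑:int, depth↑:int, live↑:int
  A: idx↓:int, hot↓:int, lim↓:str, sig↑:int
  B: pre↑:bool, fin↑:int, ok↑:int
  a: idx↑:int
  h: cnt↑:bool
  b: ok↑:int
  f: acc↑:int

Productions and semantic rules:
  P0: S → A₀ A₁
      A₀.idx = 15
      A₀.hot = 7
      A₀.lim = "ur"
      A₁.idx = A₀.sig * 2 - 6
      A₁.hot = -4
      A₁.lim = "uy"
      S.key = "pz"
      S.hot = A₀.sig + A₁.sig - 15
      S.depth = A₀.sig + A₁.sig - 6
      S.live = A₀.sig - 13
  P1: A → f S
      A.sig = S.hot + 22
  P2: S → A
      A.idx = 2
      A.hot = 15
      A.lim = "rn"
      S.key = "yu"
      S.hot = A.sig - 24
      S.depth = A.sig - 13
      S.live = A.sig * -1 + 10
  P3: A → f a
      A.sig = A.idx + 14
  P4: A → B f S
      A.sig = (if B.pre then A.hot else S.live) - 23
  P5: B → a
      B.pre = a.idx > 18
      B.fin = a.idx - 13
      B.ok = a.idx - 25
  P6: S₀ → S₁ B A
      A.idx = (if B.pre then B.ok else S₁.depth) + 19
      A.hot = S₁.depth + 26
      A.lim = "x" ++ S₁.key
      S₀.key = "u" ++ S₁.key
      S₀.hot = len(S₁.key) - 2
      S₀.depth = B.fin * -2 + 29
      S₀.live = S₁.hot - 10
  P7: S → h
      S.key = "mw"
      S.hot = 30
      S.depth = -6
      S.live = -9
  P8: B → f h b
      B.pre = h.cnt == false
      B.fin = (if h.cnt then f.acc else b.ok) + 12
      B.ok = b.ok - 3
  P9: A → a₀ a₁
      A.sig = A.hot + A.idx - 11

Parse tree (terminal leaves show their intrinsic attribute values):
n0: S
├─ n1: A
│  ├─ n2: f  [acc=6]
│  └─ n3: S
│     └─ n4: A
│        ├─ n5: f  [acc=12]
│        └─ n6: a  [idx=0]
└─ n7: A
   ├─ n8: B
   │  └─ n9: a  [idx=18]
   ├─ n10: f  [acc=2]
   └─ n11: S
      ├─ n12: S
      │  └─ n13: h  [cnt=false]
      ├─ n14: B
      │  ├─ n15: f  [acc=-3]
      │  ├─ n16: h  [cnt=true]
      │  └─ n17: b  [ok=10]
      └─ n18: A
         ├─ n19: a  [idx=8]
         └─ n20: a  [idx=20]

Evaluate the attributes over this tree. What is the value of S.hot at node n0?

1. n1.idx = 15  [15]
2. n1.hot = 7  [7]
3. n1.lim = "ur"  ["ur"]
4. n2.acc = 6  [terminal]
5. n4.idx = 2  [2]
6. n4.hot = 15  [15]
7. n4.lim = "rn"  ["rn"]
8. n5.acc = 12  [terminal]
9. n6.idx = 0  [terminal]
10. n4.sig = 16  [A.idx + 14]
11. n3.key = "yu"  ["yu"]
12. n3.hot = -8  [A.sig - 24]
13. n3.depth = 3  [A.sig - 13]
14. n3.live = -6  [A.sig * -1 + 10]
15. n1.sig = 14  [S.hot + 22]
16. n7.idx = 22  [A₀.sig * 2 - 6]
17. n7.hot = -4  [-4]
18. n7.lim = "uy"  ["uy"]
19. n9.idx = 18  [terminal]
20. n8.pre = false  [a.idx > 18]
21. n8.fin = 5  [a.idx - 13]
22. n8.ok = -7  [a.idx - 25]
23. n10.acc = 2  [terminal]
24. n13.cnt = false  [terminal]
25. n12.key = "mw"  ["mw"]
26. n12.hot = 30  [30]
27. n12.depth = -6  [-6]
28. n12.live = -9  [-9]
29. n15.acc = -3  [terminal]
30. n16.cnt = true  [terminal]
31. n17.ok = 10  [terminal]
32. n14.pre = false  [h.cnt == false]
33. n14.fin = 9  [(if h.cnt then f.acc else b.ok) + 12]
34. n14.ok = 7  [b.ok - 3]
35. n18.idx = 13  [(if B.pre then B.ok else S₁.depth) + 19]
36. n18.hot = 20  [S₁.depth + 26]
37. n18.lim = "xmw"  ["x" ++ S₁.key]
38. n19.idx = 8  [terminal]
39. n20.idx = 20  [terminal]
40. n18.sig = 22  [A.hot + A.idx - 11]
41. n11.key = "umw"  ["u" ++ S₁.key]
42. n11.hot = 0  [len(S₁.key) - 2]
43. n11.depth = 11  [B.fin * -2 + 29]
44. n11.live = 20  [S₁.hot - 10]
45. n7.sig = -3  [(if B.pre then A.hot else S.live) - 23]
46. n0.key = "pz"  ["pz"]
47. n0.hot = -4  [A₀.sig + A₁.sig - 15]
48. n0.depth = 5  [A₀.sig + A₁.sig - 6]
49. n0.live = 1  [A₀.sig - 13]

-4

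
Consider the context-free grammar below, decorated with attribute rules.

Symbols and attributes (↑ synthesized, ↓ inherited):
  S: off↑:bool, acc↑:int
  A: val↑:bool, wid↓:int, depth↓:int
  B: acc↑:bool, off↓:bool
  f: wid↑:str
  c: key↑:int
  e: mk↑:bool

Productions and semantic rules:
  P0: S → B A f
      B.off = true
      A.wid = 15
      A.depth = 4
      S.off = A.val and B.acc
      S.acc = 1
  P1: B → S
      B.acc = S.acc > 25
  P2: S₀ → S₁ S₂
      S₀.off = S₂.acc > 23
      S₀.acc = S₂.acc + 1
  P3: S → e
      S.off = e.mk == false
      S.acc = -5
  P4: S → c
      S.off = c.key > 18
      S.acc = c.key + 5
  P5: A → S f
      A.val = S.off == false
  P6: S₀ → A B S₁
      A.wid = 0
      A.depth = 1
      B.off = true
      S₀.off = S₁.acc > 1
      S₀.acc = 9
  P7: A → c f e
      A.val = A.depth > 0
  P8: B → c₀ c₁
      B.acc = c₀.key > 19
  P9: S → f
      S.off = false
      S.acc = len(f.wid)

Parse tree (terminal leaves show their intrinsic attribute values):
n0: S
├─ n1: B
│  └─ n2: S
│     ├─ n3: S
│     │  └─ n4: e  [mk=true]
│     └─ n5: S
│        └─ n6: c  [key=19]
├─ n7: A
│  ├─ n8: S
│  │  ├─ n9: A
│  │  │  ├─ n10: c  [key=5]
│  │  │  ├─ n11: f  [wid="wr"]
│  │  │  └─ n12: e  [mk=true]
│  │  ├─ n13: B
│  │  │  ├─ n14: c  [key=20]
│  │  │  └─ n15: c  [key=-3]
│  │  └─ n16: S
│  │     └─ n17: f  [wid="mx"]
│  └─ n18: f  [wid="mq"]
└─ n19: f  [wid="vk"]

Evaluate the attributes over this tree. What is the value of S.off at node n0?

1. n1.off = true  [true]
2. n4.mk = true  [terminal]
3. n3.off = false  [e.mk == false]
4. n3.acc = -5  [-5]
5. n6.key = 19  [terminal]
6. n5.off = true  [c.key > 18]
7. n5.acc = 24  [c.key + 5]
8. n2.off = true  [S₂.acc > 23]
9. n2.acc = 25  [S₂.acc + 1]
10. n1.acc = false  [S.acc > 25]
11. n7.wid = 15  [15]
12. n7.depth = 4  [4]
13. n9.wid = 0  [0]
14. n9.depth = 1  [1]
15. n10.key = 5  [terminal]
16. n11.wid = "wr"  [terminal]
17. n12.mk = true  [terminal]
18. n9.val = true  [A.depth > 0]
19. n13.off = true  [true]
20. n14.key = 20  [terminal]
21. n15.key = -3  [terminal]
22. n13.acc = true  [c₀.key > 19]
23. n17.wid = "mx"  [terminal]
24. n16.off = false  [false]
25. n16.acc = 2  [len(f.wid)]
26. n8.off = true  [S₁.acc > 1]
27. n8.acc = 9  [9]
28. n18.wid = "mq"  [terminal]
29. n7.val = false  [S.off == false]
30. n19.wid = "vk"  [terminal]
31. n0.off = false  [A.val and B.acc]
32. n0.acc = 1  [1]

false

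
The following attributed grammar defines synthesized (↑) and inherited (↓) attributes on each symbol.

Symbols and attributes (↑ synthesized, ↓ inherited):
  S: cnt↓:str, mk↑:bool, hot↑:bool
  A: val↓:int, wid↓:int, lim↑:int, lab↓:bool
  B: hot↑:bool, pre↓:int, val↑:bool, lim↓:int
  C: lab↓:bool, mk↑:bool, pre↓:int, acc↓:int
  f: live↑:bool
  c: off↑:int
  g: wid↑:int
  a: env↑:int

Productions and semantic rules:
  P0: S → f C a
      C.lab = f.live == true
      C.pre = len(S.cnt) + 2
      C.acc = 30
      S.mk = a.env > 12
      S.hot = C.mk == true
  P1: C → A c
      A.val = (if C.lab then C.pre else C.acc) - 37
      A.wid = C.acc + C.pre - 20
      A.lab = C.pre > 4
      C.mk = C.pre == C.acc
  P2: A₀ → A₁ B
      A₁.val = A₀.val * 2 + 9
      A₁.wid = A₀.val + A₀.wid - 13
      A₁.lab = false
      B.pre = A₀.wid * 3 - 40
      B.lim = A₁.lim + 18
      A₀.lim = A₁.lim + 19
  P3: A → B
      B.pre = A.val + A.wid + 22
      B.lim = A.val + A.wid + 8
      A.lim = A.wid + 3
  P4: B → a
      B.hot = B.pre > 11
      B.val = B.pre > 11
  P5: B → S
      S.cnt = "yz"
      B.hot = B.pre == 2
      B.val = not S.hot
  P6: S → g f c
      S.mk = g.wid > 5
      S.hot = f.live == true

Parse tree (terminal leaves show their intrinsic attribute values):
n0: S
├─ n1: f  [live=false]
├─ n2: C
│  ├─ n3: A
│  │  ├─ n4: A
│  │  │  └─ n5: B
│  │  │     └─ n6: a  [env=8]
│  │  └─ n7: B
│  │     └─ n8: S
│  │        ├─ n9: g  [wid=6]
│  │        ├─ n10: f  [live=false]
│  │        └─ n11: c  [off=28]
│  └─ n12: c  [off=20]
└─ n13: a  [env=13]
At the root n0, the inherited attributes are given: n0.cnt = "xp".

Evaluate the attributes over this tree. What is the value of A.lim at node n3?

1. n0.cnt = "xp"  [given at root]
2. n1.live = false  [terminal]
3. n2.lab = false  [f.live == true]
4. n2.pre = 4  [len(S.cnt) + 2]
5. n2.acc = 30  [30]
6. n3.val = -7  [(if C.lab then C.pre else C.acc) - 37]
7. n3.wid = 14  [C.acc + C.pre - 20]
8. n3.lab = false  [C.pre > 4]
9. n4.val = -5  [A₀.val * 2 + 9]
10. n4.wid = -6  [A₀.val + A₀.wid - 13]
11. n4.lab = false  [false]
12. n5.pre = 11  [A.val + A.wid + 22]
13. n5.lim = -3  [A.val + A.wid + 8]
14. n6.env = 8  [terminal]
15. n5.hot = false  [B.pre > 11]
16. n5.val = false  [B.pre > 11]
17. n4.lim = -3  [A.wid + 3]
18. n7.pre = 2  [A₀.wid * 3 - 40]
19. n7.lim = 15  [A₁.lim + 18]
20. n8.cnt = "yz"  ["yz"]
21. n9.wid = 6  [terminal]
22. n10.live = false  [terminal]
23. n11.off = 28  [terminal]
24. n8.mk = true  [g.wid > 5]
25. n8.hot = false  [f.live == true]
26. n7.hot = true  [B.pre == 2]
27. n7.val = true  [not S.hot]
28. n3.lim = 16  [A₁.lim + 19]
29. n12.off = 20  [terminal]
30. n2.mk = false  [C.pre == C.acc]
31. n13.env = 13  [terminal]
32. n0.mk = true  [a.env > 12]
33. n0.hot = false  [C.mk == true]

16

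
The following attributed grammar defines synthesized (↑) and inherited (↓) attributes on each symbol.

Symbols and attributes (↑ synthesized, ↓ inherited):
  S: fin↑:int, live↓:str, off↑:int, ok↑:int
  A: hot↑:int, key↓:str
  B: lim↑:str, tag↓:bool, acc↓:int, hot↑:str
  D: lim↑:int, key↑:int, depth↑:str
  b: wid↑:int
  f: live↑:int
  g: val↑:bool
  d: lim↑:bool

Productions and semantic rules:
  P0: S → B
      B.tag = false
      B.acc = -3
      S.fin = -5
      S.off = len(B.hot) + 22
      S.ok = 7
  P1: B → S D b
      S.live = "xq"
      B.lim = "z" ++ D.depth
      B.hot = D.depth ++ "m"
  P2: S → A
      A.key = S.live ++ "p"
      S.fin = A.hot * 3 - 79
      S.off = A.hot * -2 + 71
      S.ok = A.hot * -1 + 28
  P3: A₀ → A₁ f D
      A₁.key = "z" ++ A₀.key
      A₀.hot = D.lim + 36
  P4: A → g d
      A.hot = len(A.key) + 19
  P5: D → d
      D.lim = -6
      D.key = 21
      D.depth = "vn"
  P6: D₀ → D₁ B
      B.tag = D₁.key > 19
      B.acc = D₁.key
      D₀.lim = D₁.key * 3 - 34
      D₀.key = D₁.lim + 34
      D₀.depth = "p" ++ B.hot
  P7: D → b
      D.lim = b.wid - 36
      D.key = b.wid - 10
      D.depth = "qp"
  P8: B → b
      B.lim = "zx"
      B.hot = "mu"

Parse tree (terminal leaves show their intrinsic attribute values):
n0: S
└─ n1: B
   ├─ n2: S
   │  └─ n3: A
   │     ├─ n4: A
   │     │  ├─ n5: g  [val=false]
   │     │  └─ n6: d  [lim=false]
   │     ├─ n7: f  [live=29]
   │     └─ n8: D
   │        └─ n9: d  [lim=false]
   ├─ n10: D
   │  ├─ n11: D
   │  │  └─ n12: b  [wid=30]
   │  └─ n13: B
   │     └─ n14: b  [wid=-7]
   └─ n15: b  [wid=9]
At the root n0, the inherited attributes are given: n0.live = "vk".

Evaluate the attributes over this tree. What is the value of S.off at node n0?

1. n0.live = "vk"  [given at root]
2. n1.tag = false  [false]
3. n1.acc = -3  [-3]
4. n2.live = "xq"  ["xq"]
5. n3.key = "xqp"  [S.live ++ "p"]
6. n4.key = "zxqp"  ["z" ++ A₀.key]
7. n5.val = false  [terminal]
8. n6.lim = false  [terminal]
9. n4.hot = 23  [len(A.key) + 19]
10. n7.live = 29  [terminal]
11. n9.lim = false  [terminal]
12. n8.lim = -6  [-6]
13. n8.key = 21  [21]
14. n8.depth = "vn"  ["vn"]
15. n3.hot = 30  [D.lim + 36]
16. n2.fin = 11  [A.hot * 3 - 79]
17. n2.off = 11  [A.hot * -2 + 71]
18. n2.ok = -2  [A.hot * -1 + 28]
19. n12.wid = 30  [terminal]
20. n11.lim = -6  [b.wid - 36]
21. n11.key = 20  [b.wid - 10]
22. n11.depth = "qp"  ["qp"]
23. n13.tag = true  [D₁.key > 19]
24. n13.acc = 20  [D₁.key]
25. n14.wid = -7  [terminal]
26. n13.lim = "zx"  ["zx"]
27. n13.hot = "mu"  ["mu"]
28. n10.lim = 26  [D₁.key * 3 - 34]
29. n10.key = 28  [D₁.lim + 34]
30. n10.depth = "pmu"  ["p" ++ B.hot]
31. n15.wid = 9  [terminal]
32. n1.lim = "zpmu"  ["z" ++ D.depth]
33. n1.hot = "pmum"  [D.depth ++ "m"]
34. n0.fin = -5  [-5]
35. n0.off = 26  [len(B.hot) + 22]
36. n0.ok = 7  [7]

26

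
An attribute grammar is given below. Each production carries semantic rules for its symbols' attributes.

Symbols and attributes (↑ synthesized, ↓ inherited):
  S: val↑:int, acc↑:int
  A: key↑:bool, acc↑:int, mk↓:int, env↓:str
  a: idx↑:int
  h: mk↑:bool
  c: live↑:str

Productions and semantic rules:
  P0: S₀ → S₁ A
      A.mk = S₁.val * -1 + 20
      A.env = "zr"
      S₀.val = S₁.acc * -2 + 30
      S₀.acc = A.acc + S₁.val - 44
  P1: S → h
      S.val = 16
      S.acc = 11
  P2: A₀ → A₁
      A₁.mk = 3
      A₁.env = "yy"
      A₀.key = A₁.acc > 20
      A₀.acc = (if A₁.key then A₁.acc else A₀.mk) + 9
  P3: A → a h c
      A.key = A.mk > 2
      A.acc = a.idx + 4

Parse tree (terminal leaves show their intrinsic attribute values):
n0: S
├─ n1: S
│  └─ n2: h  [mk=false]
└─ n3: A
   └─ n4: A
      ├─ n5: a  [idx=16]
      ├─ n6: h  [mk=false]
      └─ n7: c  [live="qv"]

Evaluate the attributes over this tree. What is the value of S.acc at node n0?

1

1. n2.mk = false  [terminal]
2. n1.val = 16  [16]
3. n1.acc = 11  [11]
4. n3.mk = 4  [S₁.val * -1 + 20]
5. n3.env = "zr"  ["zr"]
6. n4.mk = 3  [3]
7. n4.env = "yy"  ["yy"]
8. n5.idx = 16  [terminal]
9. n6.mk = false  [terminal]
10. n7.live = "qv"  [terminal]
11. n4.key = true  [A.mk > 2]
12. n4.acc = 20  [a.idx + 4]
13. n3.key = false  [A₁.acc > 20]
14. n3.acc = 29  [(if A₁.key then A₁.acc else A₀.mk) + 9]
15. n0.val = 8  [S₁.acc * -2 + 30]
16. n0.acc = 1  [A.acc + S₁.val - 44]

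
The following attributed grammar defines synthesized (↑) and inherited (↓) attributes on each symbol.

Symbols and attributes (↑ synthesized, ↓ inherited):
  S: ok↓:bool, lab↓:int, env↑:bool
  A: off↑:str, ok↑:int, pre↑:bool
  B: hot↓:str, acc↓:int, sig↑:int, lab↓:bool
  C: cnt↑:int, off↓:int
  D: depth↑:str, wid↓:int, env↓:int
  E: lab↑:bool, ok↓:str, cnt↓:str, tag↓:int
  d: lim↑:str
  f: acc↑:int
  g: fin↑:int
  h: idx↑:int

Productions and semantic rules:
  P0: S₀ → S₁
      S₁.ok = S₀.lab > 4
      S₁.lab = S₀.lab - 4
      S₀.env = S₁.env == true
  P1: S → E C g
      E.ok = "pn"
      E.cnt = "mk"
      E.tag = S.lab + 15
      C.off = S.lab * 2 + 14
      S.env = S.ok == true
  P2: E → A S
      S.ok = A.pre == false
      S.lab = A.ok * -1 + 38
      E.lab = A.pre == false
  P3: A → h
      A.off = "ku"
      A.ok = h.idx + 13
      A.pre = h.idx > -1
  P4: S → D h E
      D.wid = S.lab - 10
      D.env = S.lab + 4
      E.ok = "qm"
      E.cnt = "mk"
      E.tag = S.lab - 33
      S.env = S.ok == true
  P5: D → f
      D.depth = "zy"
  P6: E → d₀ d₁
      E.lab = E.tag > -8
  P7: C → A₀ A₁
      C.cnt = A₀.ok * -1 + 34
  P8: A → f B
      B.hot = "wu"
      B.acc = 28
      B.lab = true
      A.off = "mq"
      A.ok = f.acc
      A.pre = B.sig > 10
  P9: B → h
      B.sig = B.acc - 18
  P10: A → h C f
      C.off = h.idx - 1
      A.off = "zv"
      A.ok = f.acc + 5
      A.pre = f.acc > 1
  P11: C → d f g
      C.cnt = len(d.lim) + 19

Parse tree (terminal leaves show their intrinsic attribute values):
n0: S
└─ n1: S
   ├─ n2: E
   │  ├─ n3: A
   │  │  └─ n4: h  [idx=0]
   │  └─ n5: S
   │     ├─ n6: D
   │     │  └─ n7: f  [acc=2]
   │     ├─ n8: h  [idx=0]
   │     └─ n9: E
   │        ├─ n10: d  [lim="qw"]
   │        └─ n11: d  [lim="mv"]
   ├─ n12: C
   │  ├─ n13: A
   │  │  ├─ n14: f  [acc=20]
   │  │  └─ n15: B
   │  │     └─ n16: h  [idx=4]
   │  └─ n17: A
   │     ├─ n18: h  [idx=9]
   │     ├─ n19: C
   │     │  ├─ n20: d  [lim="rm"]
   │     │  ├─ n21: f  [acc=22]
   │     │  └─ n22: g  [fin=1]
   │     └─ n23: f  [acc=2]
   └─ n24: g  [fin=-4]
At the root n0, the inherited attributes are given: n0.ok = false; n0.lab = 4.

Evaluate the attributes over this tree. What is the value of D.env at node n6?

1. n0.ok = false  [given at root]
2. n0.lab = 4  [given at root]
3. n1.ok = false  [S₀.lab > 4]
4. n1.lab = 0  [S₀.lab - 4]
5. n2.ok = "pn"  ["pn"]
6. n2.cnt = "mk"  ["mk"]
7. n2.tag = 15  [S.lab + 15]
8. n4.idx = 0  [terminal]
9. n3.off = "ku"  ["ku"]
10. n3.ok = 13  [h.idx + 13]
11. n3.pre = true  [h.idx > -1]
12. n5.ok = false  [A.pre == false]
13. n5.lab = 25  [A.ok * -1 + 38]
14. n6.wid = 15  [S.lab - 10]
15. n6.env = 29  [S.lab + 4]
16. n7.acc = 2  [terminal]
17. n6.depth = "zy"  ["zy"]
18. n8.idx = 0  [terminal]
19. n9.ok = "qm"  ["qm"]
20. n9.cnt = "mk"  ["mk"]
21. n9.tag = -8  [S.lab - 33]
22. n10.lim = "qw"  [terminal]
23. n11.lim = "mv"  [terminal]
24. n9.lab = false  [E.tag > -8]
25. n5.env = false  [S.ok == true]
26. n2.lab = false  [A.pre == false]
27. n12.off = 14  [S.lab * 2 + 14]
28. n14.acc = 20  [terminal]
29. n15.hot = "wu"  ["wu"]
30. n15.acc = 28  [28]
31. n15.lab = true  [true]
32. n16.idx = 4  [terminal]
33. n15.sig = 10  [B.acc - 18]
34. n13.off = "mq"  ["mq"]
35. n13.ok = 20  [f.acc]
36. n13.pre = false  [B.sig > 10]
37. n18.idx = 9  [terminal]
38. n19.off = 8  [h.idx - 1]
39. n20.lim = "rm"  [terminal]
40. n21.acc = 22  [terminal]
41. n22.fin = 1  [terminal]
42. n19.cnt = 21  [len(d.lim) + 19]
43. n23.acc = 2  [terminal]
44. n17.off = "zv"  ["zv"]
45. n17.ok = 7  [f.acc + 5]
46. n17.pre = true  [f.acc > 1]
47. n12.cnt = 14  [A₀.ok * -1 + 34]
48. n24.fin = -4  [terminal]
49. n1.env = false  [S.ok == true]
50. n0.env = false  [S₁.env == true]

29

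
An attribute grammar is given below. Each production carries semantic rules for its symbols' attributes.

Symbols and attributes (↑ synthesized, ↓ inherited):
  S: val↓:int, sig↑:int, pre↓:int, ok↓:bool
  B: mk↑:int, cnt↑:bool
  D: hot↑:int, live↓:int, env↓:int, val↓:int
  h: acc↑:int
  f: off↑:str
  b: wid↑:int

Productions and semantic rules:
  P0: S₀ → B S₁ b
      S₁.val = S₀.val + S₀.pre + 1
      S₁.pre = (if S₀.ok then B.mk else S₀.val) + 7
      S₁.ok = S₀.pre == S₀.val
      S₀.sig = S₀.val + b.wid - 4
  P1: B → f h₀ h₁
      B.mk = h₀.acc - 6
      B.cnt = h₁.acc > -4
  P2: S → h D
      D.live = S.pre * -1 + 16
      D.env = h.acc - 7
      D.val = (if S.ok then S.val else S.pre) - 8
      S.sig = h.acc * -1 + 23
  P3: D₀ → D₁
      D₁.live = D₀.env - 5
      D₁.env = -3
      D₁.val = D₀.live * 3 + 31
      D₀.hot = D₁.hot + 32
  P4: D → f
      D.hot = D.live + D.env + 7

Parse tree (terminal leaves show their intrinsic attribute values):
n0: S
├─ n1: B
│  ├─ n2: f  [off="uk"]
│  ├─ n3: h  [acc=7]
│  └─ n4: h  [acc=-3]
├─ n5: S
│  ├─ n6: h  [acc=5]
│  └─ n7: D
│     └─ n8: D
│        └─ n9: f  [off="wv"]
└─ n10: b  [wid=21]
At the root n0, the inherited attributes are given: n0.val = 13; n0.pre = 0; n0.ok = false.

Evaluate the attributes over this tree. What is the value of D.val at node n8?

1. n0.val = 13  [given at root]
2. n0.pre = 0  [given at root]
3. n0.ok = false  [given at root]
4. n2.off = "uk"  [terminal]
5. n3.acc = 7  [terminal]
6. n4.acc = -3  [terminal]
7. n1.mk = 1  [h₀.acc - 6]
8. n1.cnt = true  [h₁.acc > -4]
9. n5.val = 14  [S₀.val + S₀.pre + 1]
10. n5.pre = 20  [(if S₀.ok then B.mk else S₀.val) + 7]
11. n5.ok = false  [S₀.pre == S₀.val]
12. n6.acc = 5  [terminal]
13. n7.live = -4  [S.pre * -1 + 16]
14. n7.env = -2  [h.acc - 7]
15. n7.val = 12  [(if S.ok then S.val else S.pre) - 8]
16. n8.live = -7  [D₀.env - 5]
17. n8.env = -3  [-3]
18. n8.val = 19  [D₀.live * 3 + 31]
19. n9.off = "wv"  [terminal]
20. n8.hot = -3  [D.live + D.env + 7]
21. n7.hot = 29  [D₁.hot + 32]
22. n5.sig = 18  [h.acc * -1 + 23]
23. n10.wid = 21  [terminal]
24. n0.sig = 30  [S₀.val + b.wid - 4]

19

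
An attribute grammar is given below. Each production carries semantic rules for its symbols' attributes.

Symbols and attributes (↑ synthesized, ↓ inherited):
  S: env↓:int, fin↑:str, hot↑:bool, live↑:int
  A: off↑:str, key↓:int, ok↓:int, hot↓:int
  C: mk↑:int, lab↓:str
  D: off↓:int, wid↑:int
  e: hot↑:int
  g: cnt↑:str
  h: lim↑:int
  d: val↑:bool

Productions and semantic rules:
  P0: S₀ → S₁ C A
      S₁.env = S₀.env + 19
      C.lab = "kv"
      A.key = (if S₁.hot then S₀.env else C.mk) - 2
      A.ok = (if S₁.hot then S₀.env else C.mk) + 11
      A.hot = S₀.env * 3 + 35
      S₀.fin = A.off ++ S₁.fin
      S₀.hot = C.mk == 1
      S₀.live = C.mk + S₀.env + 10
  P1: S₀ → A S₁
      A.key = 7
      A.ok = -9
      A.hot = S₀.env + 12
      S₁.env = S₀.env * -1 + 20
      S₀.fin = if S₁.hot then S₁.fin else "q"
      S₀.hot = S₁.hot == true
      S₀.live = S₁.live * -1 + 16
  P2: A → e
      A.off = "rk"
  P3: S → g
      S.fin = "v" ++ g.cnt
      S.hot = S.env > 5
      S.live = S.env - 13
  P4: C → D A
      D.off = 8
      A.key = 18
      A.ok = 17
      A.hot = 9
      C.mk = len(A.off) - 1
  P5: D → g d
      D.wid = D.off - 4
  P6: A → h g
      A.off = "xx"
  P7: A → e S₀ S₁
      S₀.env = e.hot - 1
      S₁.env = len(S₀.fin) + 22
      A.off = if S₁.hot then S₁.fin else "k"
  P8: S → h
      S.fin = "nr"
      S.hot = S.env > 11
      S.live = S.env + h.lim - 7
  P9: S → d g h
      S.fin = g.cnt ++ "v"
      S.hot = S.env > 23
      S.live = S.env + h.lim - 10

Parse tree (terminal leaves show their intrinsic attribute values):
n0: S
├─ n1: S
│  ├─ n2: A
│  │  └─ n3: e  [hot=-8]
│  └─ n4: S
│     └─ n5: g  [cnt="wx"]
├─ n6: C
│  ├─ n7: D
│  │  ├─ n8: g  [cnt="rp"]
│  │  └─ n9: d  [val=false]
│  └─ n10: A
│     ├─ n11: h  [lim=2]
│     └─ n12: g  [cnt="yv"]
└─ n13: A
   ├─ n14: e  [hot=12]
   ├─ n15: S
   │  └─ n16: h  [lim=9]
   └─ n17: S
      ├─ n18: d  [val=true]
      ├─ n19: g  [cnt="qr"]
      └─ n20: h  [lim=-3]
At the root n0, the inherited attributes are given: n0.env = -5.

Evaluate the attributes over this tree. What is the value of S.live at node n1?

1. n0.env = -5  [given at root]
2. n1.env = 14  [S₀.env + 19]
3. n2.key = 7  [7]
4. n2.ok = -9  [-9]
5. n2.hot = 26  [S₀.env + 12]
6. n3.hot = -8  [terminal]
7. n2.off = "rk"  ["rk"]
8. n4.env = 6  [S₀.env * -1 + 20]
9. n5.cnt = "wx"  [terminal]
10. n4.fin = "vwx"  ["v" ++ g.cnt]
11. n4.hot = true  [S.env > 5]
12. n4.live = -7  [S.env - 13]
13. n1.fin = "vwx"  [if S₁.hot then S₁.fin else "q"]
14. n1.hot = true  [S₁.hot == true]
15. n1.live = 23  [S₁.live * -1 + 16]
16. n6.lab = "kv"  ["kv"]
17. n7.off = 8  [8]
18. n8.cnt = "rp"  [terminal]
19. n9.val = false  [terminal]
20. n7.wid = 4  [D.off - 4]
21. n10.key = 18  [18]
22. n10.ok = 17  [17]
23. n10.hot = 9  [9]
24. n11.lim = 2  [terminal]
25. n12.cnt = "yv"  [terminal]
26. n10.off = "xx"  ["xx"]
27. n6.mk = 1  [len(A.off) - 1]
28. n13.key = -7  [(if S₁.hot then S₀.env else C.mk) - 2]
29. n13.ok = 6  [(if S₁.hot then S₀.env else C.mk) + 11]
30. n13.hot = 20  [S₀.env * 3 + 35]
31. n14.hot = 12  [terminal]
32. n15.env = 11  [e.hot - 1]
33. n16.lim = 9  [terminal]
34. n15.fin = "nr"  ["nr"]
35. n15.hot = false  [S.env > 11]
36. n15.live = 13  [S.env + h.lim - 7]
37. n17.env = 24  [len(S₀.fin) + 22]
38. n18.val = true  [terminal]
39. n19.cnt = "qr"  [terminal]
40. n20.lim = -3  [terminal]
41. n17.fin = "qrv"  [g.cnt ++ "v"]
42. n17.hot = true  [S.env > 23]
43. n17.live = 11  [S.env + h.lim - 10]
44. n13.off = "qrv"  [if S₁.hot then S₁.fin else "k"]
45. n0.fin = "qrvvwx"  [A.off ++ S₁.fin]
46. n0.hot = true  [C.mk == 1]
47. n0.live = 6  [C.mk + S₀.env + 10]

23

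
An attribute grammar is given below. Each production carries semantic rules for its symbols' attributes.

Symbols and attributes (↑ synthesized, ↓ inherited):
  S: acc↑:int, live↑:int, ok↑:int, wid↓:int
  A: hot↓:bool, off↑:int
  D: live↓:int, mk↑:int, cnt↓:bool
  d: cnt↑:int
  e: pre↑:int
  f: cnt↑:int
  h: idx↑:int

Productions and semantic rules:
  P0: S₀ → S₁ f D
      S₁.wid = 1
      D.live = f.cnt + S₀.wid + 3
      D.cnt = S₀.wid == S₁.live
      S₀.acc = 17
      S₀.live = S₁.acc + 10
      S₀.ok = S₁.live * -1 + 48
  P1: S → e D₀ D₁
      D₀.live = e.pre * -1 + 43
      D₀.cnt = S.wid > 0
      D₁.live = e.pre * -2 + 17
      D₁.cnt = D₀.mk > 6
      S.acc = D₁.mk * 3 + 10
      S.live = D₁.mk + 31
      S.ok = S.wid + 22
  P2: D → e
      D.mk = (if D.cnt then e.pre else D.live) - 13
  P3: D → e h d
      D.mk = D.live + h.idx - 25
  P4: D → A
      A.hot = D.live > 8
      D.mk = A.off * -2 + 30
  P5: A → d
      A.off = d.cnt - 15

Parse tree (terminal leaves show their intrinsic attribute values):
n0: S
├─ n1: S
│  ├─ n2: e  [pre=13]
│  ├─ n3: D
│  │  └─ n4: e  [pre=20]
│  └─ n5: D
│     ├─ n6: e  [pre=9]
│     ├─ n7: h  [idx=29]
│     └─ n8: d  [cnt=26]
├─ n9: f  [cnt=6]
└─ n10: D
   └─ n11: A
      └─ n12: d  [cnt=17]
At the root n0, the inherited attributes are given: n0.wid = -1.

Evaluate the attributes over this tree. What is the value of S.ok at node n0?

1. n0.wid = -1  [given at root]
2. n1.wid = 1  [1]
3. n2.pre = 13  [terminal]
4. n3.live = 30  [e.pre * -1 + 43]
5. n3.cnt = true  [S.wid > 0]
6. n4.pre = 20  [terminal]
7. n3.mk = 7  [(if D.cnt then e.pre else D.live) - 13]
8. n5.live = -9  [e.pre * -2 + 17]
9. n5.cnt = true  [D₀.mk > 6]
10. n6.pre = 9  [terminal]
11. n7.idx = 29  [terminal]
12. n8.cnt = 26  [terminal]
13. n5.mk = -5  [D.live + h.idx - 25]
14. n1.acc = -5  [D₁.mk * 3 + 10]
15. n1.live = 26  [D₁.mk + 31]
16. n1.ok = 23  [S.wid + 22]
17. n9.cnt = 6  [terminal]
18. n10.live = 8  [f.cnt + S₀.wid + 3]
19. n10.cnt = false  [S₀.wid == S₁.live]
20. n11.hot = false  [D.live > 8]
21. n12.cnt = 17  [terminal]
22. n11.off = 2  [d.cnt - 15]
23. n10.mk = 26  [A.off * -2 + 30]
24. n0.acc = 17  [17]
25. n0.live = 5  [S₁.acc + 10]
26. n0.ok = 22  [S₁.live * -1 + 48]

22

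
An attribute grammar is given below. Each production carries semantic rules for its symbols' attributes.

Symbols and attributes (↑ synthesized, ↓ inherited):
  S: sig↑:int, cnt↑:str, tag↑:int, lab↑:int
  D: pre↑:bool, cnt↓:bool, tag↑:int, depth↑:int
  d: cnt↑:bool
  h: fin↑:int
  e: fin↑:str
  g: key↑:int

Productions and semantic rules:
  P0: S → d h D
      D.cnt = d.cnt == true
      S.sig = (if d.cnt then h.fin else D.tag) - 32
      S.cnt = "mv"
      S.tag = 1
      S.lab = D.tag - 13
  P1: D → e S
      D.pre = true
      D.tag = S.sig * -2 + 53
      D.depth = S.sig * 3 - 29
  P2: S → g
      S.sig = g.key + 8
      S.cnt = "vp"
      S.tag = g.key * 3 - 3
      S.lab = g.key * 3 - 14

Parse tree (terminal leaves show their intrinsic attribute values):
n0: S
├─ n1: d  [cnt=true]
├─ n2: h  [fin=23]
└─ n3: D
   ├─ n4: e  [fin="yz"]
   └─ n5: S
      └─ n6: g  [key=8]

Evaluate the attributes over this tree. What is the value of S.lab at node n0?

8

1. n1.cnt = true  [terminal]
2. n2.fin = 23  [terminal]
3. n3.cnt = true  [d.cnt == true]
4. n4.fin = "yz"  [terminal]
5. n6.key = 8  [terminal]
6. n5.sig = 16  [g.key + 8]
7. n5.cnt = "vp"  ["vp"]
8. n5.tag = 21  [g.key * 3 - 3]
9. n5.lab = 10  [g.key * 3 - 14]
10. n3.pre = true  [true]
11. n3.tag = 21  [S.sig * -2 + 53]
12. n3.depth = 19  [S.sig * 3 - 29]
13. n0.sig = -9  [(if d.cnt then h.fin else D.tag) - 32]
14. n0.cnt = "mv"  ["mv"]
15. n0.tag = 1  [1]
16. n0.lab = 8  [D.tag - 13]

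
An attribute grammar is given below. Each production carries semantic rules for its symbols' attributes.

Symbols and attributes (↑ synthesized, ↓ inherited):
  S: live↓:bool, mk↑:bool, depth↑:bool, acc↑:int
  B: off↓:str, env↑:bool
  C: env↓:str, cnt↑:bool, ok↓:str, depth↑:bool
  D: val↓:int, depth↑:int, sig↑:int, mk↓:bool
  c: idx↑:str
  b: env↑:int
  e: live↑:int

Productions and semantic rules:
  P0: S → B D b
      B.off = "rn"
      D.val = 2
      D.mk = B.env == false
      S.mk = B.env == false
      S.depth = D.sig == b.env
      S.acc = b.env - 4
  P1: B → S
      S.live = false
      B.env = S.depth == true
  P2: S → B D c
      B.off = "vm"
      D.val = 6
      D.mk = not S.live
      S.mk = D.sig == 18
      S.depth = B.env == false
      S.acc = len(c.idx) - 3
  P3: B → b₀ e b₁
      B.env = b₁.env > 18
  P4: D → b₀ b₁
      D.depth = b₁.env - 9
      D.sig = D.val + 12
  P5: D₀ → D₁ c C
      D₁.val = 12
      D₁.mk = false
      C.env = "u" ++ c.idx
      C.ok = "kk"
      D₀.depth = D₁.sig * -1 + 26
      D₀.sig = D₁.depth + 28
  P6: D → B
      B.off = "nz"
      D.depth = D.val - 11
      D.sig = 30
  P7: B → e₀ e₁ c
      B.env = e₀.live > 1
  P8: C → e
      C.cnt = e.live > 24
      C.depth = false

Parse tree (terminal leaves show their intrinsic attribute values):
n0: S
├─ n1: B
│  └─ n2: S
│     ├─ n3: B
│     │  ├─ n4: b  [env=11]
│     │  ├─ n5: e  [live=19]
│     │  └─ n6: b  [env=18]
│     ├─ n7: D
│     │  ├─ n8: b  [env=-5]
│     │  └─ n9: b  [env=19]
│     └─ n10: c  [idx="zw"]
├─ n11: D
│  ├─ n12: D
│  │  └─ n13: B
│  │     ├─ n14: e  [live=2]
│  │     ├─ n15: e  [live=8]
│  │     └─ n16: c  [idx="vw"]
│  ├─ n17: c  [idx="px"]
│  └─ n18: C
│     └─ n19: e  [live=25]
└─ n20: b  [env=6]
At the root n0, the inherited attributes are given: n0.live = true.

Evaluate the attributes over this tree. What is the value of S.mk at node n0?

false

1. n0.live = true  [given at root]
2. n1.off = "rn"  ["rn"]
3. n2.live = false  [false]
4. n3.off = "vm"  ["vm"]
5. n4.env = 11  [terminal]
6. n5.live = 19  [terminal]
7. n6.env = 18  [terminal]
8. n3.env = false  [b₁.env > 18]
9. n7.val = 6  [6]
10. n7.mk = true  [not S.live]
11. n8.env = -5  [terminal]
12. n9.env = 19  [terminal]
13. n7.depth = 10  [b₁.env - 9]
14. n7.sig = 18  [D.val + 12]
15. n10.idx = "zw"  [terminal]
16. n2.mk = true  [D.sig == 18]
17. n2.depth = true  [B.env == false]
18. n2.acc = -1  [len(c.idx) - 3]
19. n1.env = true  [S.depth == true]
20. n11.val = 2  [2]
21. n11.mk = false  [B.env == false]
22. n12.val = 12  [12]
23. n12.mk = false  [false]
24. n13.off = "nz"  ["nz"]
25. n14.live = 2  [terminal]
26. n15.live = 8  [terminal]
27. n16.idx = "vw"  [terminal]
28. n13.env = true  [e₀.live > 1]
29. n12.depth = 1  [D.val - 11]
30. n12.sig = 30  [30]
31. n17.idx = "px"  [terminal]
32. n18.env = "upx"  ["u" ++ c.idx]
33. n18.ok = "kk"  ["kk"]
34. n19.live = 25  [terminal]
35. n18.cnt = true  [e.live > 24]
36. n18.depth = false  [false]
37. n11.depth = -4  [D₁.sig * -1 + 26]
38. n11.sig = 29  [D₁.depth + 28]
39. n20.env = 6  [terminal]
40. n0.mk = false  [B.env == false]
41. n0.depth = false  [D.sig == b.env]
42. n0.acc = 2  [b.env - 4]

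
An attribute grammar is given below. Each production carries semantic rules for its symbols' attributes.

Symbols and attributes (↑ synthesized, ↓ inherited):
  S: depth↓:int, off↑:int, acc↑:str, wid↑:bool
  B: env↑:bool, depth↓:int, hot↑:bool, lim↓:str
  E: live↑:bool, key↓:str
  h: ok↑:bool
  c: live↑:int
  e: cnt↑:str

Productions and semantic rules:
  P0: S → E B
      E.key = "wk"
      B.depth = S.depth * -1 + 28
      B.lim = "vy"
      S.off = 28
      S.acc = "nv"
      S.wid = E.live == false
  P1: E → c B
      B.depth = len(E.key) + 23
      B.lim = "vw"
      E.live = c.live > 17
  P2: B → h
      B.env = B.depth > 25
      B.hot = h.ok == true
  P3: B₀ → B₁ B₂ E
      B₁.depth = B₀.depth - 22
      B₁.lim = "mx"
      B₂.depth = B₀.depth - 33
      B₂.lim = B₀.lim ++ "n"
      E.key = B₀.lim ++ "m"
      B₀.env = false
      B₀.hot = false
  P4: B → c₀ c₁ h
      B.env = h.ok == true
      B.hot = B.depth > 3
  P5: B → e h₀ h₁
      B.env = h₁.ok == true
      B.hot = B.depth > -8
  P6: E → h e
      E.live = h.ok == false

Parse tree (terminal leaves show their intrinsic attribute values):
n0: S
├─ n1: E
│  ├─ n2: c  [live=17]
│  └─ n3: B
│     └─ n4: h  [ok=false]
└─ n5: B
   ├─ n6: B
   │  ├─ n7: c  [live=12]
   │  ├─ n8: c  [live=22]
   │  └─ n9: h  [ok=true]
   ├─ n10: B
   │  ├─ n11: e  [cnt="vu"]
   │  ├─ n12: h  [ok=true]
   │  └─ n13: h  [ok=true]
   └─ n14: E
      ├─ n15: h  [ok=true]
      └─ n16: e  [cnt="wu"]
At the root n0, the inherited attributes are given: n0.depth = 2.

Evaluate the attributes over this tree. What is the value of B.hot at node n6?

1. n0.depth = 2  [given at root]
2. n1.key = "wk"  ["wk"]
3. n2.live = 17  [terminal]
4. n3.depth = 25  [len(E.key) + 23]
5. n3.lim = "vw"  ["vw"]
6. n4.ok = false  [terminal]
7. n3.env = false  [B.depth > 25]
8. n3.hot = false  [h.ok == true]
9. n1.live = false  [c.live > 17]
10. n5.depth = 26  [S.depth * -1 + 28]
11. n5.lim = "vy"  ["vy"]
12. n6.depth = 4  [B₀.depth - 22]
13. n6.lim = "mx"  ["mx"]
14. n7.live = 12  [terminal]
15. n8.live = 22  [terminal]
16. n9.ok = true  [terminal]
17. n6.env = true  [h.ok == true]
18. n6.hot = true  [B.depth > 3]
19. n10.depth = -7  [B₀.depth - 33]
20. n10.lim = "vyn"  [B₀.lim ++ "n"]
21. n11.cnt = "vu"  [terminal]
22. n12.ok = true  [terminal]
23. n13.ok = true  [terminal]
24. n10.env = true  [h₁.ok == true]
25. n10.hot = true  [B.depth > -8]
26. n14.key = "vym"  [B₀.lim ++ "m"]
27. n15.ok = true  [terminal]
28. n16.cnt = "wu"  [terminal]
29. n14.live = false  [h.ok == false]
30. n5.env = false  [false]
31. n5.hot = false  [false]
32. n0.off = 28  [28]
33. n0.acc = "nv"  ["nv"]
34. n0.wid = true  [E.live == false]

true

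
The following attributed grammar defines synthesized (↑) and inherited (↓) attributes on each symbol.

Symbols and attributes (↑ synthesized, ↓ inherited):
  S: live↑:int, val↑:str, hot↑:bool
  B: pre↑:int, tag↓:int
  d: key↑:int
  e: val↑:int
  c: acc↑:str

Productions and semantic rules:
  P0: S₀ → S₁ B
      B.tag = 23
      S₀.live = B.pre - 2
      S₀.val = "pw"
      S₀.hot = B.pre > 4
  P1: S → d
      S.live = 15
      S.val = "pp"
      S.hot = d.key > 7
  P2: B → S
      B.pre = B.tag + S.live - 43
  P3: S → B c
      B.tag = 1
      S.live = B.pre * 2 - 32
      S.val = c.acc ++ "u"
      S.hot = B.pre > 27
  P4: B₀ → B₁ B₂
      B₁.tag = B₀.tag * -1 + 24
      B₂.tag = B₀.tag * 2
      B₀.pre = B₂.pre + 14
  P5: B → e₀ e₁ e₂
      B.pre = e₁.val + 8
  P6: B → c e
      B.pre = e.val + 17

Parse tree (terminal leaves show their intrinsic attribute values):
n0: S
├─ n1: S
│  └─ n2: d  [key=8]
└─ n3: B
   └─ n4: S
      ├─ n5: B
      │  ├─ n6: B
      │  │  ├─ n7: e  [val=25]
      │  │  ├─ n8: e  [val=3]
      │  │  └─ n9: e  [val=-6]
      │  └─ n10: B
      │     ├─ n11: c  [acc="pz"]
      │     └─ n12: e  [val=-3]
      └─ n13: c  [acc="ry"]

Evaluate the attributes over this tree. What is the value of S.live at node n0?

1. n2.key = 8  [terminal]
2. n1.live = 15  [15]
3. n1.val = "pp"  ["pp"]
4. n1.hot = true  [d.key > 7]
5. n3.tag = 23  [23]
6. n5.tag = 1  [1]
7. n6.tag = 23  [B₀.tag * -1 + 24]
8. n7.val = 25  [terminal]
9. n8.val = 3  [terminal]
10. n9.val = -6  [terminal]
11. n6.pre = 11  [e₁.val + 8]
12. n10.tag = 2  [B₀.tag * 2]
13. n11.acc = "pz"  [terminal]
14. n12.val = -3  [terminal]
15. n10.pre = 14  [e.val + 17]
16. n5.pre = 28  [B₂.pre + 14]
17. n13.acc = "ry"  [terminal]
18. n4.live = 24  [B.pre * 2 - 32]
19. n4.val = "ryu"  [c.acc ++ "u"]
20. n4.hot = true  [B.pre > 27]
21. n3.pre = 4  [B.tag + S.live - 43]
22. n0.live = 2  [B.pre - 2]
23. n0.val = "pw"  ["pw"]
24. n0.hot = false  [B.pre > 4]

2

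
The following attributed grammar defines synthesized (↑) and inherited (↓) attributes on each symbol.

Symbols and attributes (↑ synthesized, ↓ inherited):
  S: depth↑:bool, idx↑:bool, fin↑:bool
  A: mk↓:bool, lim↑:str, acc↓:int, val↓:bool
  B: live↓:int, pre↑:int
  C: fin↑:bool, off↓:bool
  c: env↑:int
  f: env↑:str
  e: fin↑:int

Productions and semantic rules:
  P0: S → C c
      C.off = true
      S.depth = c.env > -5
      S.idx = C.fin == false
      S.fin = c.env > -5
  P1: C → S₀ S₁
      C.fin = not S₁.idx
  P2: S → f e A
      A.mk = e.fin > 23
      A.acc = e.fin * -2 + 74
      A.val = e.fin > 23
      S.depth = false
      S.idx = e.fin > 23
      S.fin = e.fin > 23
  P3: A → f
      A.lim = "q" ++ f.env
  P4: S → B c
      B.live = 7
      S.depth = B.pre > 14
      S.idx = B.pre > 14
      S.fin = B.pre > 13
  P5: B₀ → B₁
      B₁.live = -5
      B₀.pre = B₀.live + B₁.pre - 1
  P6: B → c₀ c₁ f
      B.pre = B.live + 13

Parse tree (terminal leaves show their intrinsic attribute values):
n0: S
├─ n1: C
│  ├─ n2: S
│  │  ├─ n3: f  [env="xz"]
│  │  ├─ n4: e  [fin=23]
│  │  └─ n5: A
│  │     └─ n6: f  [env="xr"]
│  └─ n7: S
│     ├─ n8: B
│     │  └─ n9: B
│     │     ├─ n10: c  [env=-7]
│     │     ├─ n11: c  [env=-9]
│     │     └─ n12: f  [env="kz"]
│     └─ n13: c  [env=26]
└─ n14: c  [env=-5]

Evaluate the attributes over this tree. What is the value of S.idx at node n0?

false

1. n1.off = true  [true]
2. n3.env = "xz"  [terminal]
3. n4.fin = 23  [terminal]
4. n5.mk = false  [e.fin > 23]
5. n5.acc = 28  [e.fin * -2 + 74]
6. n5.val = false  [e.fin > 23]
7. n6.env = "xr"  [terminal]
8. n5.lim = "qxr"  ["q" ++ f.env]
9. n2.depth = false  [false]
10. n2.idx = false  [e.fin > 23]
11. n2.fin = false  [e.fin > 23]
12. n8.live = 7  [7]
13. n9.live = -5  [-5]
14. n10.env = -7  [terminal]
15. n11.env = -9  [terminal]
16. n12.env = "kz"  [terminal]
17. n9.pre = 8  [B.live + 13]
18. n8.pre = 14  [B₀.live + B₁.pre - 1]
19. n13.env = 26  [terminal]
20. n7.depth = false  [B.pre > 14]
21. n7.idx = false  [B.pre > 14]
22. n7.fin = true  [B.pre > 13]
23. n1.fin = true  [not S₁.idx]
24. n14.env = -5  [terminal]
25. n0.depth = false  [c.env > -5]
26. n0.idx = false  [C.fin == false]
27. n0.fin = false  [c.env > -5]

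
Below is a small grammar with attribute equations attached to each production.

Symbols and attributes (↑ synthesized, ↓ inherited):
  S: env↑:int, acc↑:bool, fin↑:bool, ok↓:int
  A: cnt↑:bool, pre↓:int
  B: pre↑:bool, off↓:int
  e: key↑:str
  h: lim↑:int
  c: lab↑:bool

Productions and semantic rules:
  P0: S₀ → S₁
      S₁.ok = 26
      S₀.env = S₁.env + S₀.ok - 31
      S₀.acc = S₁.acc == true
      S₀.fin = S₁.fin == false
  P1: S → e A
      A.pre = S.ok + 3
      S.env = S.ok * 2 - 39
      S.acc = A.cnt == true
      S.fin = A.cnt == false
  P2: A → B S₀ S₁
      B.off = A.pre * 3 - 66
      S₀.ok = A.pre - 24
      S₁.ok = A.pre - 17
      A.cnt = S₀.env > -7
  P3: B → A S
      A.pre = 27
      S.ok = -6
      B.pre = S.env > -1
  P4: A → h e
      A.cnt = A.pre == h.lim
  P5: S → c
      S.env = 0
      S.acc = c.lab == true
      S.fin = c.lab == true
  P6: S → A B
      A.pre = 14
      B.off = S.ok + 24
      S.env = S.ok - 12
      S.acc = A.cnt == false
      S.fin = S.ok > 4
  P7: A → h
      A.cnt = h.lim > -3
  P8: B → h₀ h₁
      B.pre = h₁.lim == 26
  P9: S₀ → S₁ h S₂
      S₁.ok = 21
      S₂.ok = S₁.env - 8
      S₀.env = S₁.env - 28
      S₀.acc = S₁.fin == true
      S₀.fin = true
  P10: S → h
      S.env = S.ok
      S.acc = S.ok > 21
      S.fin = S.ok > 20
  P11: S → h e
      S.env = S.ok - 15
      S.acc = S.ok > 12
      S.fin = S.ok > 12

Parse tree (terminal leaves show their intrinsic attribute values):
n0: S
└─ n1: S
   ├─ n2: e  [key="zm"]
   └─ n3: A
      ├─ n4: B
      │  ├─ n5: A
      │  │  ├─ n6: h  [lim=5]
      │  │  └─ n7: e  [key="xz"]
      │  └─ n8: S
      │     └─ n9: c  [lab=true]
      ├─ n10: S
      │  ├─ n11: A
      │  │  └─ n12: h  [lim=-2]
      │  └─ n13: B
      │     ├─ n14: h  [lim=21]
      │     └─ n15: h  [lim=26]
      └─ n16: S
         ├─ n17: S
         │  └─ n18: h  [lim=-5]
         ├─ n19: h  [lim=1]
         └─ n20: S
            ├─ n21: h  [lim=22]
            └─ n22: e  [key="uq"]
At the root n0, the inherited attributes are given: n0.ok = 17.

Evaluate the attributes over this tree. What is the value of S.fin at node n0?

false

1. n0.ok = 17  [given at root]
2. n1.ok = 26  [26]
3. n2.key = "zm"  [terminal]
4. n3.pre = 29  [S.ok + 3]
5. n4.off = 21  [A.pre * 3 - 66]
6. n5.pre = 27  [27]
7. n6.lim = 5  [terminal]
8. n7.key = "xz"  [terminal]
9. n5.cnt = false  [A.pre == h.lim]
10. n8.ok = -6  [-6]
11. n9.lab = true  [terminal]
12. n8.env = 0  [0]
13. n8.acc = true  [c.lab == true]
14. n8.fin = true  [c.lab == true]
15. n4.pre = true  [S.env > -1]
16. n10.ok = 5  [A.pre - 24]
17. n11.pre = 14  [14]
18. n12.lim = -2  [terminal]
19. n11.cnt = true  [h.lim > -3]
20. n13.off = 29  [S.ok + 24]
21. n14.lim = 21  [terminal]
22. n15.lim = 26  [terminal]
23. n13.pre = true  [h₁.lim == 26]
24. n10.env = -7  [S.ok - 12]
25. n10.acc = false  [A.cnt == false]
26. n10.fin = true  [S.ok > 4]
27. n16.ok = 12  [A.pre - 17]
28. n17.ok = 21  [21]
29. n18.lim = -5  [terminal]
30. n17.env = 21  [S.ok]
31. n17.acc = false  [S.ok > 21]
32. n17.fin = true  [S.ok > 20]
33. n19.lim = 1  [terminal]
34. n20.ok = 13  [S₁.env - 8]
35. n21.lim = 22  [terminal]
36. n22.key = "uq"  [terminal]
37. n20.env = -2  [S.ok - 15]
38. n20.acc = true  [S.ok > 12]
39. n20.fin = true  [S.ok > 12]
40. n16.env = -7  [S₁.env - 28]
41. n16.acc = true  [S₁.fin == true]
42. n16.fin = true  [true]
43. n3.cnt = false  [S₀.env > -7]
44. n1.env = 13  [S.ok * 2 - 39]
45. n1.acc = false  [A.cnt == true]
46. n1.fin = true  [A.cnt == false]
47. n0.env = -1  [S₁.env + S₀.ok - 31]
48. n0.acc = false  [S₁.acc == true]
49. n0.fin = false  [S₁.fin == false]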